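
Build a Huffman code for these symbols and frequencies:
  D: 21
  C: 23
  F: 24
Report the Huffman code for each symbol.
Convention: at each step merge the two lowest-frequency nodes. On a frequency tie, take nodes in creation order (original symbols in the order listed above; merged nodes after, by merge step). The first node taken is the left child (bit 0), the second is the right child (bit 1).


Huffman tree construction:
Step 1: Merge D(21) + C(23) = 44
Step 2: Merge F(24) + (D+C)(44) = 68
Read each symbol's code off the tree from the root (left child = 0, right child = 1).

Codes:
  D: 10 (length 2)
  C: 11 (length 2)
  F: 0 (length 1)
Average code length: 112/68 = 1.6471 bits/symbol


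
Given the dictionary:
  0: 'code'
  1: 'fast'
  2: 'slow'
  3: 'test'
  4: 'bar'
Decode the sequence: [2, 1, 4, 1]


Look up each index in the dictionary:
  2 -> 'slow'
  1 -> 'fast'
  4 -> 'bar'
  1 -> 'fast'

Decoded: "slow fast bar fast"


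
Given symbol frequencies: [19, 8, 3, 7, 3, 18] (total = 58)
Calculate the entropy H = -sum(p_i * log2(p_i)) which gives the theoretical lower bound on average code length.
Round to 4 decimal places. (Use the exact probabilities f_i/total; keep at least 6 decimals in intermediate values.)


Per-symbol terms -p_i * log2(p_i) with p_i = f_i/58:
  p = 19/58 = 0.327586: log2(p) = -1.610053, -p*log2(p) = 0.527431
  p = 8/58 = 0.137931: log2(p) = -2.857981, -p*log2(p) = 0.394204
  p = 3/58 = 0.051724: log2(p) = -4.273018, -p*log2(p) = 0.221018
  p = 7/58 = 0.120690: log2(p) = -3.050626, -p*log2(p) = 0.368179
  p = 3/58 = 0.051724: log2(p) = -4.273018, -p*log2(p) = 0.221018
  p = 18/58 = 0.310345: log2(p) = -1.688056, -p*log2(p) = 0.523879
H = 0.527431 + 0.394204 + 0.221018 + 0.368179 + 0.221018 + 0.523879 = 2.255729

H = 2.2557 bits/symbol


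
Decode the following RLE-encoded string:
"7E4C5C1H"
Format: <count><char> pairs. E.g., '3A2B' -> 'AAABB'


Expanding each <count><char> pair:
  7E -> 'EEEEEEE'
  4C -> 'CCCC'
  5C -> 'CCCCC'
  1H -> 'H'

Decoded = EEEEEEECCCCCCCCCH


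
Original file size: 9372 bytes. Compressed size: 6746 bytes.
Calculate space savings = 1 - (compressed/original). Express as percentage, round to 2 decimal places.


ratio = compressed/original = 6746/9372 = 0.719804
savings = 1 - ratio = 1 - 0.719804 = 0.280196
as a percentage: 0.280196 * 100 = 28.02%

Space savings = 1 - 6746/9372 = 28.02%


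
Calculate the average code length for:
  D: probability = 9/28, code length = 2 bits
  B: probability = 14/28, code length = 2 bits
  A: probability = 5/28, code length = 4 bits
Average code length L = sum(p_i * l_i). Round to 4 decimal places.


Weighted contributions p_i * l_i:
  D: (9/28) * 2 = 18/28
  B: (14/28) * 2 = 28/28
  A: (5/28) * 4 = 20/28
Sum = (18 + 28 + 20)/28 = 66/28

L = 66/28 = 2.3571 bits/symbol


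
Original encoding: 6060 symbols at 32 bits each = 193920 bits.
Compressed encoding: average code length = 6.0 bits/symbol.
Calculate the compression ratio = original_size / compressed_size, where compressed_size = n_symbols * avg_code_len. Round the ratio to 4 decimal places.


original_size = n_symbols * orig_bits = 6060 * 32 = 193920 bits
compressed_size = n_symbols * avg_code_len = 6060 * 6.0 = 36360.0 bits
ratio = original_size / compressed_size = 193920 / 36360.0 = 5.3333

Compression ratio = 5.3333


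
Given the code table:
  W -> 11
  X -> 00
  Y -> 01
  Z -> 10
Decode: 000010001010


Decoding:
00 -> X
00 -> X
10 -> Z
00 -> X
10 -> Z
10 -> Z


Result: XXZXZZ


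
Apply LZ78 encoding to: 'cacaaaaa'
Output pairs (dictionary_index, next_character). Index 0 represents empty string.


LZ78 encoding steps:
Dictionary: {0: ''}
Step 1: w='' (idx 0), next='c' -> output (0, 'c'), add 'c' as idx 1
Step 2: w='' (idx 0), next='a' -> output (0, 'a'), add 'a' as idx 2
Step 3: w='c' (idx 1), next='a' -> output (1, 'a'), add 'ca' as idx 3
Step 4: w='a' (idx 2), next='a' -> output (2, 'a'), add 'aa' as idx 4
Step 5: w='aa' (idx 4), end of input -> output (4, '')


Encoded: [(0, 'c'), (0, 'a'), (1, 'a'), (2, 'a'), (4, '')]


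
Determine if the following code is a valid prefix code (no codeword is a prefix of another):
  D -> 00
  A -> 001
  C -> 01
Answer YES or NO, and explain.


Checking each pair (does one codeword prefix another?):
  D='00' vs A='001': prefix -- VIOLATION

NO -- this is NOT a valid prefix code. D (00) is a prefix of A (001).


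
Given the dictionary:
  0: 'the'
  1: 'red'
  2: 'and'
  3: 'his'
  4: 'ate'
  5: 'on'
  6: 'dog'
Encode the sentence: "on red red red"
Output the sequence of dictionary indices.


Look up each word in the dictionary:
  'on' -> 5
  'red' -> 1
  'red' -> 1
  'red' -> 1

Encoded: [5, 1, 1, 1]


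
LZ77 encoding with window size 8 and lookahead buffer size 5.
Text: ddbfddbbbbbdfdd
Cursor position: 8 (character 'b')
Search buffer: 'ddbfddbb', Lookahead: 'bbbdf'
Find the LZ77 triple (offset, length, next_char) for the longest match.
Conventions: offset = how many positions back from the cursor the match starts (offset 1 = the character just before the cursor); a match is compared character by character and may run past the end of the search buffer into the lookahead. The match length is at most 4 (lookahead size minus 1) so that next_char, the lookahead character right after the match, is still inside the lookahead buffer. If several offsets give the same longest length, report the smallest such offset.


Try each offset into the search buffer:
  offset=1 (pos 7, char 'b'): match length 3
  offset=2 (pos 6, char 'b'): match length 3
  offset=3 (pos 5, char 'd'): match length 0
  offset=4 (pos 4, char 'd'): match length 0
  offset=5 (pos 3, char 'f'): match length 0
  offset=6 (pos 2, char 'b'): match length 1
  offset=7 (pos 1, char 'd'): match length 0
  offset=8 (pos 0, char 'd'): match length 0
Longest match has length 3, found at offsets 1, 2; take the smallest, offset 1.
next_char = character at position 8 + 3 = 11 -> 'd'

Best match: offset=1, length=3 (matching 'bbb' starting at position 7)
LZ77 triple: (1, 3, 'd')


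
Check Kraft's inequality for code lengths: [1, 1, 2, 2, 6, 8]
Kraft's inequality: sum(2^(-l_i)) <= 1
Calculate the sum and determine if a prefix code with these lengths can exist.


Sum = 2^(-1) + 2^(-1) + 2^(-2) + 2^(-2) + 2^(-6) + 2^(-8)
    = 0.5 + 0.5 + 0.25 + 0.25 + 0.015625 + 0.00390625
    = 389/256 = 1.51953125
Since 1.51953125 > 1, Kraft's inequality is NOT satisfied.
A prefix code with these lengths CANNOT exist.

Kraft sum = 1.51953125. Not satisfied.


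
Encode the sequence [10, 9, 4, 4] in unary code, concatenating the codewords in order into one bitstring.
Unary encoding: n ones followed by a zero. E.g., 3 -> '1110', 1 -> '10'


Encode each number as n ones followed by a terminating 0:
  10 -> 11111111110 (11 bits)
  9 -> 1111111110 (10 bits)
  4 -> 11110 (5 bits)
  4 -> 11110 (5 bits)
Total length = 11 + 10 + 5 + 5 = 31 bits.

Unary([10, 9, 4, 4]) = 1111111111011111111101111011110 (31 bits)


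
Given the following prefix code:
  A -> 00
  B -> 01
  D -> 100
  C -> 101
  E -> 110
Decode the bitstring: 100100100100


Decoding step by step:
Bits 100 -> D
Bits 100 -> D
Bits 100 -> D
Bits 100 -> D


Decoded message: DDDD


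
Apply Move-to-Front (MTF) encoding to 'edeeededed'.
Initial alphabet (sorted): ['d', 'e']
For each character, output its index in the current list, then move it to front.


MTF encoding:
'e': index 1 in ['d', 'e'] -> ['e', 'd']
'd': index 1 in ['e', 'd'] -> ['d', 'e']
'e': index 1 in ['d', 'e'] -> ['e', 'd']
'e': index 0 in ['e', 'd'] -> ['e', 'd']
'e': index 0 in ['e', 'd'] -> ['e', 'd']
'd': index 1 in ['e', 'd'] -> ['d', 'e']
'e': index 1 in ['d', 'e'] -> ['e', 'd']
'd': index 1 in ['e', 'd'] -> ['d', 'e']
'e': index 1 in ['d', 'e'] -> ['e', 'd']
'd': index 1 in ['e', 'd'] -> ['d', 'e']


Output: [1, 1, 1, 0, 0, 1, 1, 1, 1, 1]


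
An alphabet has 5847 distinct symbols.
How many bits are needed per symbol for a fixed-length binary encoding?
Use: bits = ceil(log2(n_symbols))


log2(5847) = 12.5135
Bracket: 2^12 = 4096 < 5847 <= 2^13 = 8192
So ceil(log2(5847)) = 13

bits = ceil(log2(5847)) = ceil(12.5135) = 13 bits


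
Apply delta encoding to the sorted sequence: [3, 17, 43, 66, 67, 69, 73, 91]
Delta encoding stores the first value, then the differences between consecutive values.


First value: 3
Deltas:
  17 - 3 = 14
  43 - 17 = 26
  66 - 43 = 23
  67 - 66 = 1
  69 - 67 = 2
  73 - 69 = 4
  91 - 73 = 18


Delta encoded: [3, 14, 26, 23, 1, 2, 4, 18]


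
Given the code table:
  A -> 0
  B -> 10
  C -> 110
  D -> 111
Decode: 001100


Decoding:
0 -> A
0 -> A
110 -> C
0 -> A


Result: AACA


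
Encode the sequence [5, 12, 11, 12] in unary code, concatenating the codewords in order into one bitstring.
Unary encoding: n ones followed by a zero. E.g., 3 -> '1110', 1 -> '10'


Encode each number as n ones followed by a terminating 0:
  5 -> 111110 (6 bits)
  12 -> 1111111111110 (13 bits)
  11 -> 111111111110 (12 bits)
  12 -> 1111111111110 (13 bits)
Total length = 6 + 13 + 12 + 13 = 44 bits.

Unary([5, 12, 11, 12]) = 11111011111111111101111111111101111111111110 (44 bits)


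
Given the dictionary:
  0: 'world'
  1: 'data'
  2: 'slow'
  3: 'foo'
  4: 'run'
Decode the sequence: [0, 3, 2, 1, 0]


Look up each index in the dictionary:
  0 -> 'world'
  3 -> 'foo'
  2 -> 'slow'
  1 -> 'data'
  0 -> 'world'

Decoded: "world foo slow data world"


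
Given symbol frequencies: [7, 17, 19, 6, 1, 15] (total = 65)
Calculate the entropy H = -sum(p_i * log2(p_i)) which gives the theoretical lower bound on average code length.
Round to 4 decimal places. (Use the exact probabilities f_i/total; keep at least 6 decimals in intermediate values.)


Per-symbol terms -p_i * log2(p_i) with p_i = f_i/65:
  p = 7/65 = 0.107692: log2(p) = -3.215013, -p*log2(p) = 0.346232
  p = 17/65 = 0.261538: log2(p) = -1.934905, -p*log2(p) = 0.506052
  p = 19/65 = 0.292308: log2(p) = -1.774440, -p*log2(p) = 0.518683
  p = 6/65 = 0.092308: log2(p) = -3.437405, -p*log2(p) = 0.317299
  p = 1/65 = 0.015385: log2(p) = -6.022368, -p*log2(p) = 0.092652
  p = 15/65 = 0.230769: log2(p) = -2.115477, -p*log2(p) = 0.488187
H = 0.346232 + 0.506052 + 0.518683 + 0.317299 + 0.092652 + 0.488187 = 2.269105

H = 2.2691 bits/symbol


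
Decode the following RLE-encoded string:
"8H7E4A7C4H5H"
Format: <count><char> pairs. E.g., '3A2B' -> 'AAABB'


Expanding each <count><char> pair:
  8H -> 'HHHHHHHH'
  7E -> 'EEEEEEE'
  4A -> 'AAAA'
  7C -> 'CCCCCCC'
  4H -> 'HHHH'
  5H -> 'HHHHH'

Decoded = HHHHHHHHEEEEEEEAAAACCCCCCCHHHHHHHHH


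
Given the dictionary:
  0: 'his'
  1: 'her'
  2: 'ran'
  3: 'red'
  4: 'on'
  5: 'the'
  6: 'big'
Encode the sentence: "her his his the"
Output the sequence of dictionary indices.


Look up each word in the dictionary:
  'her' -> 1
  'his' -> 0
  'his' -> 0
  'the' -> 5

Encoded: [1, 0, 0, 5]


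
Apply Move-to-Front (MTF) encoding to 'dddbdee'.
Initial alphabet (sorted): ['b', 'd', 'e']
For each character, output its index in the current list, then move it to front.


MTF encoding:
'd': index 1 in ['b', 'd', 'e'] -> ['d', 'b', 'e']
'd': index 0 in ['d', 'b', 'e'] -> ['d', 'b', 'e']
'd': index 0 in ['d', 'b', 'e'] -> ['d', 'b', 'e']
'b': index 1 in ['d', 'b', 'e'] -> ['b', 'd', 'e']
'd': index 1 in ['b', 'd', 'e'] -> ['d', 'b', 'e']
'e': index 2 in ['d', 'b', 'e'] -> ['e', 'd', 'b']
'e': index 0 in ['e', 'd', 'b'] -> ['e', 'd', 'b']


Output: [1, 0, 0, 1, 1, 2, 0]


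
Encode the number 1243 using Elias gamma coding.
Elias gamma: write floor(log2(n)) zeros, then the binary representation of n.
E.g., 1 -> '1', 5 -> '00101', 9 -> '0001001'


num_bits = floor(log2(1243)) + 1 = 11
leading_zeros = num_bits - 1 = 10
binary(1243) = 10011011011

Elias gamma(1243) = '0000000000' + '10011011011' = 000000000010011011011 (21 bits)


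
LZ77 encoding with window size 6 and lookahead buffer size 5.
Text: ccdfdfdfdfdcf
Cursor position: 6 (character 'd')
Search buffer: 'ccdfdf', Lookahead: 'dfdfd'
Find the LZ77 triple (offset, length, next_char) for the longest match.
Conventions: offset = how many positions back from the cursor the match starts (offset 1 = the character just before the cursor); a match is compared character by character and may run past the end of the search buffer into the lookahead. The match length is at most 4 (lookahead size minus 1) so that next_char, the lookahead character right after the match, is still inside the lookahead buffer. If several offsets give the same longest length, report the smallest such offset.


Try each offset into the search buffer:
  offset=1 (pos 5, char 'f'): match length 0
  offset=2 (pos 4, char 'd'): match length 4
  offset=3 (pos 3, char 'f'): match length 0
  offset=4 (pos 2, char 'd'): match length 4
  offset=5 (pos 1, char 'c'): match length 0
  offset=6 (pos 0, char 'c'): match length 0
Longest match has length 4, found at offsets 2, 4; take the smallest, offset 2.
next_char = character at position 6 + 4 = 10 -> 'd'

Best match: offset=2, length=4 (matching 'dfdf' starting at position 4)
LZ77 triple: (2, 4, 'd')


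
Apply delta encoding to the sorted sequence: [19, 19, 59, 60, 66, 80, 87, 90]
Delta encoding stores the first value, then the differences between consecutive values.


First value: 19
Deltas:
  19 - 19 = 0
  59 - 19 = 40
  60 - 59 = 1
  66 - 60 = 6
  80 - 66 = 14
  87 - 80 = 7
  90 - 87 = 3


Delta encoded: [19, 0, 40, 1, 6, 14, 7, 3]


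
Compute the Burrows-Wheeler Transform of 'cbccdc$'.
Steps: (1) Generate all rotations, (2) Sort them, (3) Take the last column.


Rotations (sorted):
  0: $cbccdc -> last char: c
  1: bccdc$c -> last char: c
  2: c$cbccd -> last char: d
  3: cbccdc$ -> last char: $
  4: ccdc$cb -> last char: b
  5: cdc$cbc -> last char: c
  6: dc$cbcc -> last char: c


BWT = ccd$bcc


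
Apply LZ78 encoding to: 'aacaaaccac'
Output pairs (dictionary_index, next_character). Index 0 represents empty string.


LZ78 encoding steps:
Dictionary: {0: ''}
Step 1: w='' (idx 0), next='a' -> output (0, 'a'), add 'a' as idx 1
Step 2: w='a' (idx 1), next='c' -> output (1, 'c'), add 'ac' as idx 2
Step 3: w='a' (idx 1), next='a' -> output (1, 'a'), add 'aa' as idx 3
Step 4: w='ac' (idx 2), next='c' -> output (2, 'c'), add 'acc' as idx 4
Step 5: w='ac' (idx 2), end of input -> output (2, '')


Encoded: [(0, 'a'), (1, 'c'), (1, 'a'), (2, 'c'), (2, '')]


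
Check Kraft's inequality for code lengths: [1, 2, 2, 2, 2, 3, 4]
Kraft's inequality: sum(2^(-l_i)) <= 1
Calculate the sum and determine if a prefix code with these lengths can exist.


Sum = 2^(-1) + 2^(-2) + 2^(-2) + 2^(-2) + 2^(-2) + 2^(-3) + 2^(-4)
    = 0.5 + 0.25 + 0.25 + 0.25 + 0.25 + 0.125 + 0.0625
    = 27/16 = 1.6875
Since 1.6875 > 1, Kraft's inequality is NOT satisfied.
A prefix code with these lengths CANNOT exist.

Kraft sum = 1.6875. Not satisfied.


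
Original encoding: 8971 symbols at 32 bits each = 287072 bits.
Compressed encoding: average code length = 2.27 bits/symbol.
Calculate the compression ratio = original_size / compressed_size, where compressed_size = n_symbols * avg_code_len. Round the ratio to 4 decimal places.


original_size = n_symbols * orig_bits = 8971 * 32 = 287072 bits
compressed_size = n_symbols * avg_code_len = 8971 * 2.27 = 20364.17 bits
ratio = original_size / compressed_size = 287072 / 20364.17 = 14.0969

Compression ratio = 14.0969


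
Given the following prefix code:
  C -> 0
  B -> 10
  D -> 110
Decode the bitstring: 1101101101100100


Decoding step by step:
Bits 110 -> D
Bits 110 -> D
Bits 110 -> D
Bits 110 -> D
Bits 0 -> C
Bits 10 -> B
Bits 0 -> C


Decoded message: DDDDCBC


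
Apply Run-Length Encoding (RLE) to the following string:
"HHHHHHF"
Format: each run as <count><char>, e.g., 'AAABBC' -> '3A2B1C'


Scanning runs left to right:
  i=0: run of 'H' x 6 -> '6H'
  i=6: run of 'F' x 1 -> '1F'

RLE = 6H1F


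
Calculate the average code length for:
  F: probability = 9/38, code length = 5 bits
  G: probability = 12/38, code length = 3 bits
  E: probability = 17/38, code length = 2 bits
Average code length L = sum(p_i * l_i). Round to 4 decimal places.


Weighted contributions p_i * l_i:
  F: (9/38) * 5 = 45/38
  G: (12/38) * 3 = 36/38
  E: (17/38) * 2 = 34/38
Sum = (45 + 36 + 34)/38 = 115/38

L = 115/38 = 3.0263 bits/symbol


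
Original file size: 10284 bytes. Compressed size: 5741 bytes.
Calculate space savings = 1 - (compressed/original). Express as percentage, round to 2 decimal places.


ratio = compressed/original = 5741/10284 = 0.558246
savings = 1 - ratio = 1 - 0.558246 = 0.441754
as a percentage: 0.441754 * 100 = 44.18%

Space savings = 1 - 5741/10284 = 44.18%


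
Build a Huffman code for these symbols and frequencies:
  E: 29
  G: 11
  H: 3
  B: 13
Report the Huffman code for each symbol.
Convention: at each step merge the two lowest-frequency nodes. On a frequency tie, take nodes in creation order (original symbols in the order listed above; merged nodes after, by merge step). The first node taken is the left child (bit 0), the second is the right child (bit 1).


Huffman tree construction:
Step 1: Merge H(3) + G(11) = 14
Step 2: Merge B(13) + (H+G)(14) = 27
Step 3: Merge (B+(H+G))(27) + E(29) = 56
Read each symbol's code off the tree from the root (left child = 0, right child = 1).

Codes:
  E: 1 (length 1)
  G: 011 (length 3)
  H: 010 (length 3)
  B: 00 (length 2)
Average code length: 97/56 = 1.7321 bits/symbol


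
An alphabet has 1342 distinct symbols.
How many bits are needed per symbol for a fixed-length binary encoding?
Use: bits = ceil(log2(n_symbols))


log2(1342) = 10.3902
Bracket: 2^10 = 1024 < 1342 <= 2^11 = 2048
So ceil(log2(1342)) = 11

bits = ceil(log2(1342)) = ceil(10.3902) = 11 bits


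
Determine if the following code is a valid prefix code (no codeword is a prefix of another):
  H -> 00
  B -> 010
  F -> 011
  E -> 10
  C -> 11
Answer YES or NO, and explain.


Checking each pair (does one codeword prefix another?):
  H='00' vs B='010': no prefix
  H='00' vs F='011': no prefix
  H='00' vs E='10': no prefix
  H='00' vs C='11': no prefix
  B='010' vs H='00': no prefix
  B='010' vs F='011': no prefix
  B='010' vs E='10': no prefix
  B='010' vs C='11': no prefix
  F='011' vs H='00': no prefix
  F='011' vs B='010': no prefix
  F='011' vs E='10': no prefix
  F='011' vs C='11': no prefix
  E='10' vs H='00': no prefix
  E='10' vs B='010': no prefix
  E='10' vs F='011': no prefix
  E='10' vs C='11': no prefix
  C='11' vs H='00': no prefix
  C='11' vs B='010': no prefix
  C='11' vs F='011': no prefix
  C='11' vs E='10': no prefix
No violation found over all pairs.

YES -- this is a valid prefix code. No codeword is a prefix of any other codeword.


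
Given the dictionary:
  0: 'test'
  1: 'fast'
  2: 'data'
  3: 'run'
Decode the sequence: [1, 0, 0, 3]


Look up each index in the dictionary:
  1 -> 'fast'
  0 -> 'test'
  0 -> 'test'
  3 -> 'run'

Decoded: "fast test test run"


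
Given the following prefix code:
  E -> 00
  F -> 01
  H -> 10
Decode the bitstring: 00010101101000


Decoding step by step:
Bits 00 -> E
Bits 01 -> F
Bits 01 -> F
Bits 01 -> F
Bits 10 -> H
Bits 10 -> H
Bits 00 -> E


Decoded message: EFFFHHE


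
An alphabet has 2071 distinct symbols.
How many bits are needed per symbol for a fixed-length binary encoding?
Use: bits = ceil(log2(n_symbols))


log2(2071) = 11.0161
Bracket: 2^11 = 2048 < 2071 <= 2^12 = 4096
So ceil(log2(2071)) = 12

bits = ceil(log2(2071)) = ceil(11.0161) = 12 bits


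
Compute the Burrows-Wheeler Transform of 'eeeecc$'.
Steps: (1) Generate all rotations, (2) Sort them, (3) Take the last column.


Rotations (sorted):
  0: $eeeecc -> last char: c
  1: c$eeeec -> last char: c
  2: cc$eeee -> last char: e
  3: ecc$eee -> last char: e
  4: eecc$ee -> last char: e
  5: eeecc$e -> last char: e
  6: eeeecc$ -> last char: $


BWT = cceeee$


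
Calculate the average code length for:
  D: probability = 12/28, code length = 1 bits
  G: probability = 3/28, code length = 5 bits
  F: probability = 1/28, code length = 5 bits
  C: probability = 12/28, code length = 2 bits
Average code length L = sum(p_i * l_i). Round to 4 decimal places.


Weighted contributions p_i * l_i:
  D: (12/28) * 1 = 12/28
  G: (3/28) * 5 = 15/28
  F: (1/28) * 5 = 5/28
  C: (12/28) * 2 = 24/28
Sum = (12 + 15 + 5 + 24)/28 = 56/28

L = 56/28 = 2.0000 bits/symbol


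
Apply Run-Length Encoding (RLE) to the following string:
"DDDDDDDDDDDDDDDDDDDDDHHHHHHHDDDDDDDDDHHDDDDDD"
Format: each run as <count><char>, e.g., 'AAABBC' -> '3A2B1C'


Scanning runs left to right:
  i=0: run of 'D' x 21 -> '21D'
  i=21: run of 'H' x 7 -> '7H'
  i=28: run of 'D' x 9 -> '9D'
  i=37: run of 'H' x 2 -> '2H'
  i=39: run of 'D' x 6 -> '6D'

RLE = 21D7H9D2H6D


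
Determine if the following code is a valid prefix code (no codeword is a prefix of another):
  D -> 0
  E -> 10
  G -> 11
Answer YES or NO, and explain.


Checking each pair (does one codeword prefix another?):
  D='0' vs E='10': no prefix
  D='0' vs G='11': no prefix
  E='10' vs D='0': no prefix
  E='10' vs G='11': no prefix
  G='11' vs D='0': no prefix
  G='11' vs E='10': no prefix
No violation found over all pairs.

YES -- this is a valid prefix code. No codeword is a prefix of any other codeword.


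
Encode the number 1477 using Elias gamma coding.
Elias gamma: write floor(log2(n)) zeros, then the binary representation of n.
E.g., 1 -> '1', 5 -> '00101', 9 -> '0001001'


num_bits = floor(log2(1477)) + 1 = 11
leading_zeros = num_bits - 1 = 10
binary(1477) = 10111000101

Elias gamma(1477) = '0000000000' + '10111000101' = 000000000010111000101 (21 bits)


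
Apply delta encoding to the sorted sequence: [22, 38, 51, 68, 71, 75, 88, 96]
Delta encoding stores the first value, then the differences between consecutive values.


First value: 22
Deltas:
  38 - 22 = 16
  51 - 38 = 13
  68 - 51 = 17
  71 - 68 = 3
  75 - 71 = 4
  88 - 75 = 13
  96 - 88 = 8


Delta encoded: [22, 16, 13, 17, 3, 4, 13, 8]


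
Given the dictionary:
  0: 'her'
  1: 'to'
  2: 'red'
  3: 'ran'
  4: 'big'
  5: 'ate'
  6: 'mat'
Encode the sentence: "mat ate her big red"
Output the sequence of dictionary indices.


Look up each word in the dictionary:
  'mat' -> 6
  'ate' -> 5
  'her' -> 0
  'big' -> 4
  'red' -> 2

Encoded: [6, 5, 0, 4, 2]


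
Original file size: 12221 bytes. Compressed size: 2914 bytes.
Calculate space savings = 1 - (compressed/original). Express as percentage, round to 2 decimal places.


ratio = compressed/original = 2914/12221 = 0.238442
savings = 1 - ratio = 1 - 0.238442 = 0.761558
as a percentage: 0.761558 * 100 = 76.16%

Space savings = 1 - 2914/12221 = 76.16%


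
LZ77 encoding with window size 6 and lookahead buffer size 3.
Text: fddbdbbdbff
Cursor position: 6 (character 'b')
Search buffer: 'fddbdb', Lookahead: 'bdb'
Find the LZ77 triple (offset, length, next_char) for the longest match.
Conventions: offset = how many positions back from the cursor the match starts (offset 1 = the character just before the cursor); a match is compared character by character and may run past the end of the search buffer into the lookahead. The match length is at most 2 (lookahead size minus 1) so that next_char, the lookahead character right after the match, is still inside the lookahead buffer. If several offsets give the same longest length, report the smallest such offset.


Try each offset into the search buffer:
  offset=1 (pos 5, char 'b'): match length 1
  offset=2 (pos 4, char 'd'): match length 0
  offset=3 (pos 3, char 'b'): match length 2
  offset=4 (pos 2, char 'd'): match length 0
  offset=5 (pos 1, char 'd'): match length 0
  offset=6 (pos 0, char 'f'): match length 0
Longest match has length 2 at offset 3.
next_char = character at position 6 + 2 = 8 -> 'b'

Best match: offset=3, length=2 (matching 'bd' starting at position 3)
LZ77 triple: (3, 2, 'b')


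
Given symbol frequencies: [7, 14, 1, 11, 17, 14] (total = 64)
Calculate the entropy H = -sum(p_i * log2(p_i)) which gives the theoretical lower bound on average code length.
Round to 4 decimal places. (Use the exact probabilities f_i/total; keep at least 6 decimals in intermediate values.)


Per-symbol terms -p_i * log2(p_i) with p_i = f_i/64:
  p = 7/64 = 0.109375: log2(p) = -3.192645, -p*log2(p) = 0.349196
  p = 14/64 = 0.218750: log2(p) = -2.192645, -p*log2(p) = 0.479641
  p = 1/64 = 0.015625: log2(p) = -6.000000, -p*log2(p) = 0.093750
  p = 11/64 = 0.171875: log2(p) = -2.540568, -p*log2(p) = 0.436660
  p = 17/64 = 0.265625: log2(p) = -1.912537, -p*log2(p) = 0.508018
  p = 14/64 = 0.218750: log2(p) = -2.192645, -p*log2(p) = 0.479641
H = 0.349196 + 0.479641 + 0.093750 + 0.436660 + 0.508018 + 0.479641 = 2.346906

H = 2.3469 bits/symbol


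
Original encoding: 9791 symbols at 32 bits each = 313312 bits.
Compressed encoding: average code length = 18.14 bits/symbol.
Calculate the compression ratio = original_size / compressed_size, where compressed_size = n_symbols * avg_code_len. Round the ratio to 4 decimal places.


original_size = n_symbols * orig_bits = 9791 * 32 = 313312 bits
compressed_size = n_symbols * avg_code_len = 9791 * 18.14 = 177608.74 bits
ratio = original_size / compressed_size = 313312 / 177608.74 = 1.7641

Compression ratio = 1.7641


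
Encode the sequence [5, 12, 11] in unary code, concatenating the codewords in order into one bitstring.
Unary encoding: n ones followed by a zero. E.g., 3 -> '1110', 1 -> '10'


Encode each number as n ones followed by a terminating 0:
  5 -> 111110 (6 bits)
  12 -> 1111111111110 (13 bits)
  11 -> 111111111110 (12 bits)
Total length = 6 + 13 + 12 = 31 bits.

Unary([5, 12, 11]) = 1111101111111111110111111111110 (31 bits)


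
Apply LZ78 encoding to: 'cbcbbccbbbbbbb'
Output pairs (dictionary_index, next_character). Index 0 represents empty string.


LZ78 encoding steps:
Dictionary: {0: ''}
Step 1: w='' (idx 0), next='c' -> output (0, 'c'), add 'c' as idx 1
Step 2: w='' (idx 0), next='b' -> output (0, 'b'), add 'b' as idx 2
Step 3: w='c' (idx 1), next='b' -> output (1, 'b'), add 'cb' as idx 3
Step 4: w='b' (idx 2), next='c' -> output (2, 'c'), add 'bc' as idx 4
Step 5: w='cb' (idx 3), next='b' -> output (3, 'b'), add 'cbb' as idx 5
Step 6: w='b' (idx 2), next='b' -> output (2, 'b'), add 'bb' as idx 6
Step 7: w='bb' (idx 6), next='b' -> output (6, 'b'), add 'bbb' as idx 7


Encoded: [(0, 'c'), (0, 'b'), (1, 'b'), (2, 'c'), (3, 'b'), (2, 'b'), (6, 'b')]


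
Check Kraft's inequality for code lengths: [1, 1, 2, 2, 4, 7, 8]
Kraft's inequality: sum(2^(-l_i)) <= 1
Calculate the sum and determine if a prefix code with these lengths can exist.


Sum = 2^(-1) + 2^(-1) + 2^(-2) + 2^(-2) + 2^(-4) + 2^(-7) + 2^(-8)
    = 0.5 + 0.5 + 0.25 + 0.25 + 0.0625 + 0.0078125 + 0.00390625
    = 403/256 = 1.57421875
Since 1.57421875 > 1, Kraft's inequality is NOT satisfied.
A prefix code with these lengths CANNOT exist.

Kraft sum = 1.57421875. Not satisfied.


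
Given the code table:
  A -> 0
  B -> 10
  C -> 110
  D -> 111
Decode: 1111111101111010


Decoding:
111 -> D
111 -> D
110 -> C
111 -> D
10 -> B
10 -> B


Result: DDCDBB


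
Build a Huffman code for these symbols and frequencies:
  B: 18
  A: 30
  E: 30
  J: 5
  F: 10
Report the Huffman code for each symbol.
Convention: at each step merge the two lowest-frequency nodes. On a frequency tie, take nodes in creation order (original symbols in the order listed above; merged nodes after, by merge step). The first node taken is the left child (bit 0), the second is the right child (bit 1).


Huffman tree construction:
Step 1: Merge J(5) + F(10) = 15
Step 2: Merge (J+F)(15) + B(18) = 33
Step 3: Merge A(30) + E(30) = 60
Step 4: Merge ((J+F)+B)(33) + (A+E)(60) = 93
Read each symbol's code off the tree from the root (left child = 0, right child = 1).

Codes:
  B: 01 (length 2)
  A: 10 (length 2)
  E: 11 (length 2)
  J: 000 (length 3)
  F: 001 (length 3)
Average code length: 201/93 = 2.1613 bits/symbol


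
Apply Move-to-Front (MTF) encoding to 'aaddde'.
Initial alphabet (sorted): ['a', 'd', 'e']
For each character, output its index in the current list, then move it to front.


MTF encoding:
'a': index 0 in ['a', 'd', 'e'] -> ['a', 'd', 'e']
'a': index 0 in ['a', 'd', 'e'] -> ['a', 'd', 'e']
'd': index 1 in ['a', 'd', 'e'] -> ['d', 'a', 'e']
'd': index 0 in ['d', 'a', 'e'] -> ['d', 'a', 'e']
'd': index 0 in ['d', 'a', 'e'] -> ['d', 'a', 'e']
'e': index 2 in ['d', 'a', 'e'] -> ['e', 'd', 'a']


Output: [0, 0, 1, 0, 0, 2]


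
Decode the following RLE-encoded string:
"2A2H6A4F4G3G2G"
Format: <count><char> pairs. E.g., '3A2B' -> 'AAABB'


Expanding each <count><char> pair:
  2A -> 'AA'
  2H -> 'HH'
  6A -> 'AAAAAA'
  4F -> 'FFFF'
  4G -> 'GGGG'
  3G -> 'GGG'
  2G -> 'GG'

Decoded = AAHHAAAAAAFFFFGGGGGGGGG


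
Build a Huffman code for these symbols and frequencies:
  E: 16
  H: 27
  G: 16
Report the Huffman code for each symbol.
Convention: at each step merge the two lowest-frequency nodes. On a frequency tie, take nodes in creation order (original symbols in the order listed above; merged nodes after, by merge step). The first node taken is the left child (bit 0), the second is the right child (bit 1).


Huffman tree construction:
Step 1: Merge E(16) + G(16) = 32
Step 2: Merge H(27) + (E+G)(32) = 59
Read each symbol's code off the tree from the root (left child = 0, right child = 1).

Codes:
  E: 10 (length 2)
  H: 0 (length 1)
  G: 11 (length 2)
Average code length: 91/59 = 1.5424 bits/symbol


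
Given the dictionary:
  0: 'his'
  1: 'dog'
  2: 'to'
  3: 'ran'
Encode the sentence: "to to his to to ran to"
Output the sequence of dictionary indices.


Look up each word in the dictionary:
  'to' -> 2
  'to' -> 2
  'his' -> 0
  'to' -> 2
  'to' -> 2
  'ran' -> 3
  'to' -> 2

Encoded: [2, 2, 0, 2, 2, 3, 2]


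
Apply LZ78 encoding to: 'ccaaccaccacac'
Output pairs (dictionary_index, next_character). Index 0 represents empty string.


LZ78 encoding steps:
Dictionary: {0: ''}
Step 1: w='' (idx 0), next='c' -> output (0, 'c'), add 'c' as idx 1
Step 2: w='c' (idx 1), next='a' -> output (1, 'a'), add 'ca' as idx 2
Step 3: w='' (idx 0), next='a' -> output (0, 'a'), add 'a' as idx 3
Step 4: w='c' (idx 1), next='c' -> output (1, 'c'), add 'cc' as idx 4
Step 5: w='a' (idx 3), next='c' -> output (3, 'c'), add 'ac' as idx 5
Step 6: w='ca' (idx 2), next='c' -> output (2, 'c'), add 'cac' as idx 6
Step 7: w='ac' (idx 5), end of input -> output (5, '')


Encoded: [(0, 'c'), (1, 'a'), (0, 'a'), (1, 'c'), (3, 'c'), (2, 'c'), (5, '')]


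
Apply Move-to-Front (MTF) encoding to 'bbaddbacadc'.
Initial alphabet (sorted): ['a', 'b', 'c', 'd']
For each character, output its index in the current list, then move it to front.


MTF encoding:
'b': index 1 in ['a', 'b', 'c', 'd'] -> ['b', 'a', 'c', 'd']
'b': index 0 in ['b', 'a', 'c', 'd'] -> ['b', 'a', 'c', 'd']
'a': index 1 in ['b', 'a', 'c', 'd'] -> ['a', 'b', 'c', 'd']
'd': index 3 in ['a', 'b', 'c', 'd'] -> ['d', 'a', 'b', 'c']
'd': index 0 in ['d', 'a', 'b', 'c'] -> ['d', 'a', 'b', 'c']
'b': index 2 in ['d', 'a', 'b', 'c'] -> ['b', 'd', 'a', 'c']
'a': index 2 in ['b', 'd', 'a', 'c'] -> ['a', 'b', 'd', 'c']
'c': index 3 in ['a', 'b', 'd', 'c'] -> ['c', 'a', 'b', 'd']
'a': index 1 in ['c', 'a', 'b', 'd'] -> ['a', 'c', 'b', 'd']
'd': index 3 in ['a', 'c', 'b', 'd'] -> ['d', 'a', 'c', 'b']
'c': index 2 in ['d', 'a', 'c', 'b'] -> ['c', 'd', 'a', 'b']


Output: [1, 0, 1, 3, 0, 2, 2, 3, 1, 3, 2]


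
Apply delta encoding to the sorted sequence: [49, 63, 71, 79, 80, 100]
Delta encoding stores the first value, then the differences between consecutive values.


First value: 49
Deltas:
  63 - 49 = 14
  71 - 63 = 8
  79 - 71 = 8
  80 - 79 = 1
  100 - 80 = 20


Delta encoded: [49, 14, 8, 8, 1, 20]


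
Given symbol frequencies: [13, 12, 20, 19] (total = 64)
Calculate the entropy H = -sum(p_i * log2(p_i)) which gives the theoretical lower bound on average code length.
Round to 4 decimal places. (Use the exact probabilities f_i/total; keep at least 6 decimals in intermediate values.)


Per-symbol terms -p_i * log2(p_i) with p_i = f_i/64:
  p = 13/64 = 0.203125: log2(p) = -2.299560, -p*log2(p) = 0.467098
  p = 12/64 = 0.187500: log2(p) = -2.415037, -p*log2(p) = 0.452820
  p = 20/64 = 0.312500: log2(p) = -1.678072, -p*log2(p) = 0.524397
  p = 19/64 = 0.296875: log2(p) = -1.752072, -p*log2(p) = 0.520147
H = 0.467098 + 0.452820 + 0.524397 + 0.520147 = 1.964462

H = 1.9645 bits/symbol


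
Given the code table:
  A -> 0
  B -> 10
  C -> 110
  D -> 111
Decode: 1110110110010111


Decoding:
111 -> D
0 -> A
110 -> C
110 -> C
0 -> A
10 -> B
111 -> D


Result: DACCABD


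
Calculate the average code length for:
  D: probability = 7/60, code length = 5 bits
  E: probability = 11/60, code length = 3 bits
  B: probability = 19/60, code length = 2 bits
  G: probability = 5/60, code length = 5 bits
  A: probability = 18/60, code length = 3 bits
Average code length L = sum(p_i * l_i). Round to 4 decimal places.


Weighted contributions p_i * l_i:
  D: (7/60) * 5 = 35/60
  E: (11/60) * 3 = 33/60
  B: (19/60) * 2 = 38/60
  G: (5/60) * 5 = 25/60
  A: (18/60) * 3 = 54/60
Sum = (35 + 33 + 38 + 25 + 54)/60 = 185/60

L = 185/60 = 3.0833 bits/symbol


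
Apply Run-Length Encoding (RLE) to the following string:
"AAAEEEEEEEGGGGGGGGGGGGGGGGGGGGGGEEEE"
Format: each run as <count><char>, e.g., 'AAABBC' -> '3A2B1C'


Scanning runs left to right:
  i=0: run of 'A' x 3 -> '3A'
  i=3: run of 'E' x 7 -> '7E'
  i=10: run of 'G' x 22 -> '22G'
  i=32: run of 'E' x 4 -> '4E'

RLE = 3A7E22G4E


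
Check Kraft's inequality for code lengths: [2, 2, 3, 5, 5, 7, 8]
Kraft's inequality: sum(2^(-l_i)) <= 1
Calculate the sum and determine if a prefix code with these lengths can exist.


Sum = 2^(-2) + 2^(-2) + 2^(-3) + 2^(-5) + 2^(-5) + 2^(-7) + 2^(-8)
    = 0.25 + 0.25 + 0.125 + 0.03125 + 0.03125 + 0.0078125 + 0.00390625
    = 179/256 = 0.69921875
Since 0.69921875 <= 1, Kraft's inequality IS satisfied.
A prefix code with these lengths CAN exist.

Kraft sum = 0.69921875. Satisfied.


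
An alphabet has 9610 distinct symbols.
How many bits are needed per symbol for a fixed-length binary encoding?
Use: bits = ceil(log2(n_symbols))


log2(9610) = 13.2303
Bracket: 2^13 = 8192 < 9610 <= 2^14 = 16384
So ceil(log2(9610)) = 14

bits = ceil(log2(9610)) = ceil(13.2303) = 14 bits


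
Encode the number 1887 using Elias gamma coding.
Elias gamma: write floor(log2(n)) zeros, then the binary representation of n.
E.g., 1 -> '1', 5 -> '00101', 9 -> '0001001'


num_bits = floor(log2(1887)) + 1 = 11
leading_zeros = num_bits - 1 = 10
binary(1887) = 11101011111

Elias gamma(1887) = '0000000000' + '11101011111' = 000000000011101011111 (21 bits)


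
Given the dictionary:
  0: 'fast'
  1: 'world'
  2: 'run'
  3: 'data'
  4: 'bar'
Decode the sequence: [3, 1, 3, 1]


Look up each index in the dictionary:
  3 -> 'data'
  1 -> 'world'
  3 -> 'data'
  1 -> 'world'

Decoded: "data world data world"


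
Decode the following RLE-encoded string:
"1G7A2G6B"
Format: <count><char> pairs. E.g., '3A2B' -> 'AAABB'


Expanding each <count><char> pair:
  1G -> 'G'
  7A -> 'AAAAAAA'
  2G -> 'GG'
  6B -> 'BBBBBB'

Decoded = GAAAAAAAGGBBBBBB


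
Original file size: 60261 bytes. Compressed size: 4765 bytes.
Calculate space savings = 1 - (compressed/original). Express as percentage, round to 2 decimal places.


ratio = compressed/original = 4765/60261 = 0.079073
savings = 1 - ratio = 1 - 0.079073 = 0.920927
as a percentage: 0.920927 * 100 = 92.09%

Space savings = 1 - 4765/60261 = 92.09%


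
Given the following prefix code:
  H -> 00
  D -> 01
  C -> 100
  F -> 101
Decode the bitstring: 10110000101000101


Decoding step by step:
Bits 101 -> F
Bits 100 -> C
Bits 00 -> H
Bits 101 -> F
Bits 00 -> H
Bits 01 -> D
Bits 01 -> D


Decoded message: FCHFHDD


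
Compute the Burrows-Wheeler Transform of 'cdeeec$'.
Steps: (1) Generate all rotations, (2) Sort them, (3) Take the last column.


Rotations (sorted):
  0: $cdeeec -> last char: c
  1: c$cdeee -> last char: e
  2: cdeeec$ -> last char: $
  3: deeec$c -> last char: c
  4: ec$cdee -> last char: e
  5: eec$cde -> last char: e
  6: eeec$cd -> last char: d


BWT = ce$ceed


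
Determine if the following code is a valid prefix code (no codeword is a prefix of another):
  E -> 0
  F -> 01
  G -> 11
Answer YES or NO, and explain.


Checking each pair (does one codeword prefix another?):
  E='0' vs F='01': prefix -- VIOLATION

NO -- this is NOT a valid prefix code. E (0) is a prefix of F (01).


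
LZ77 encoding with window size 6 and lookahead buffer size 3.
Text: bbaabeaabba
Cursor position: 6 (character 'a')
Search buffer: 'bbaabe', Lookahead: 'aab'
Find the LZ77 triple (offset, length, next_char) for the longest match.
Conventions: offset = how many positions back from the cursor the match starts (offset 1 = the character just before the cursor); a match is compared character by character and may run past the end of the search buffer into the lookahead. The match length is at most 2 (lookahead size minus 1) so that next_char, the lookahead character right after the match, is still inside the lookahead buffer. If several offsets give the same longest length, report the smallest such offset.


Try each offset into the search buffer:
  offset=1 (pos 5, char 'e'): match length 0
  offset=2 (pos 4, char 'b'): match length 0
  offset=3 (pos 3, char 'a'): match length 1
  offset=4 (pos 2, char 'a'): match length 2
  offset=5 (pos 1, char 'b'): match length 0
  offset=6 (pos 0, char 'b'): match length 0
Longest match has length 2 at offset 4.
next_char = character at position 6 + 2 = 8 -> 'b'

Best match: offset=4, length=2 (matching 'aa' starting at position 2)
LZ77 triple: (4, 2, 'b')


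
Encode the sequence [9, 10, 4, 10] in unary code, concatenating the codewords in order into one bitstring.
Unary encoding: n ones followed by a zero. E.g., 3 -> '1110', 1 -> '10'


Encode each number as n ones followed by a terminating 0:
  9 -> 1111111110 (10 bits)
  10 -> 11111111110 (11 bits)
  4 -> 11110 (5 bits)
  10 -> 11111111110 (11 bits)
Total length = 10 + 11 + 5 + 11 = 37 bits.

Unary([9, 10, 4, 10]) = 1111111110111111111101111011111111110 (37 bits)


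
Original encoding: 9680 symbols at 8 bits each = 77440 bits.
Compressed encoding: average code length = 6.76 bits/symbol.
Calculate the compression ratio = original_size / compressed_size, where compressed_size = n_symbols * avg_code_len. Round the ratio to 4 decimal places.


original_size = n_symbols * orig_bits = 9680 * 8 = 77440 bits
compressed_size = n_symbols * avg_code_len = 9680 * 6.76 = 65436.8 bits
ratio = original_size / compressed_size = 77440 / 65436.8 = 1.1834

Compression ratio = 1.1834


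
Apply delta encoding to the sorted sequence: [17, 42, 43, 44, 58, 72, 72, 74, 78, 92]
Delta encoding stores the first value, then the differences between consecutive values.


First value: 17
Deltas:
  42 - 17 = 25
  43 - 42 = 1
  44 - 43 = 1
  58 - 44 = 14
  72 - 58 = 14
  72 - 72 = 0
  74 - 72 = 2
  78 - 74 = 4
  92 - 78 = 14


Delta encoded: [17, 25, 1, 1, 14, 14, 0, 2, 4, 14]


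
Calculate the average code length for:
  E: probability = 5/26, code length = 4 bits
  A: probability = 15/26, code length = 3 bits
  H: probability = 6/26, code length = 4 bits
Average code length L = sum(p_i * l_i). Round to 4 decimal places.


Weighted contributions p_i * l_i:
  E: (5/26) * 4 = 20/26
  A: (15/26) * 3 = 45/26
  H: (6/26) * 4 = 24/26
Sum = (20 + 45 + 24)/26 = 89/26

L = 89/26 = 3.4231 bits/symbol


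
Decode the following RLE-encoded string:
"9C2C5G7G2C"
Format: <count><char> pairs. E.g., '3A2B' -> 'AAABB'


Expanding each <count><char> pair:
  9C -> 'CCCCCCCCC'
  2C -> 'CC'
  5G -> 'GGGGG'
  7G -> 'GGGGGGG'
  2C -> 'CC'

Decoded = CCCCCCCCCCCGGGGGGGGGGGGCC


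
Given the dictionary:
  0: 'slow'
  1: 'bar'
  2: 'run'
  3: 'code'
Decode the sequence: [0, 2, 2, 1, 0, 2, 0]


Look up each index in the dictionary:
  0 -> 'slow'
  2 -> 'run'
  2 -> 'run'
  1 -> 'bar'
  0 -> 'slow'
  2 -> 'run'
  0 -> 'slow'

Decoded: "slow run run bar slow run slow"


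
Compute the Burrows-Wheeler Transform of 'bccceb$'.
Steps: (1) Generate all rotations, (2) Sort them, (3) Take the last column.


Rotations (sorted):
  0: $bccceb -> last char: b
  1: b$bccce -> last char: e
  2: bccceb$ -> last char: $
  3: ccceb$b -> last char: b
  4: cceb$bc -> last char: c
  5: ceb$bcc -> last char: c
  6: eb$bccc -> last char: c


BWT = be$bccc
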